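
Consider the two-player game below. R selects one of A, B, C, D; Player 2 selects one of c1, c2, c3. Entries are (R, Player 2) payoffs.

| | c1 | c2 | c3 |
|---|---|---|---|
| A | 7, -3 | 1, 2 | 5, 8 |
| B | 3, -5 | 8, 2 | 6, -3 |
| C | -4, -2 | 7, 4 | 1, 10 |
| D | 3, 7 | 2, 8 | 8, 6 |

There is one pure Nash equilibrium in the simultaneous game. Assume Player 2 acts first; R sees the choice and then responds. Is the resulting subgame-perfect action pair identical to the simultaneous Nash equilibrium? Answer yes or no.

no

R best-responds to each possible Player 2 move:
- c1: BR = A, leader payoff -3.
- c2: BR = B, leader payoff 2.
- c3: BR = D, leader payoff 6.
Among -3, 2, 6, the best is 6 at c3. Subgame-perfect outcome: (D, c3) with payoffs (8, 6).
Under simultaneous play:
R's best replies: c1→A; c2→B; c3→D.
Player 2's best replies: A→c3; B→c2; C→c3; D→c2.
Only (B, c2) has each player best-responding; Nash payoffs (8, 2).
Sequential outcome (D, c3) differs from the Nash profile (B, c2).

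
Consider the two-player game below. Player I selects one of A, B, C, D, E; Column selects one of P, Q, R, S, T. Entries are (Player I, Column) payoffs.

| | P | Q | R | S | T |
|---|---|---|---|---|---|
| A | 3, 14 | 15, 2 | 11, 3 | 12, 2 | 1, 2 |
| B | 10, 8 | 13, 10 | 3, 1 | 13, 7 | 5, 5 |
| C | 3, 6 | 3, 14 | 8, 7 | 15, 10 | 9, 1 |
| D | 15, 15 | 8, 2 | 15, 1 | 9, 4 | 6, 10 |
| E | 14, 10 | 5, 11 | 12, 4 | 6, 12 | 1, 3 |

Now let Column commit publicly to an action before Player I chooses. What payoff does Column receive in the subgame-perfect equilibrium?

15

Backward induction with Column moving first.
- P: BR = D, leader payoff 15.
- Q: BR = A, leader payoff 2.
- R: BR = D, leader payoff 1.
- S: BR = C, leader payoff 10.
- T: BR = C, leader payoff 1.
Among 15, 2, 1, 10, 1, the best is 15 at P. Subgame-perfect outcome: (D, P) with payoffs (15, 15).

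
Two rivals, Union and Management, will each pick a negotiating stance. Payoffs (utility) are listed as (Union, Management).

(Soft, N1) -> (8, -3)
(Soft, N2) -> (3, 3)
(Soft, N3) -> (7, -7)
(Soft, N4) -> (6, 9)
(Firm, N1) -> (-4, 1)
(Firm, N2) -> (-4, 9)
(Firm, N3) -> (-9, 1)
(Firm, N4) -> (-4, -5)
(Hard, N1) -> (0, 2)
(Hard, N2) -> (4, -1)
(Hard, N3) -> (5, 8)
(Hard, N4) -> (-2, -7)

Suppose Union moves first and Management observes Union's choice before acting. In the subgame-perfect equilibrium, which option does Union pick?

Soft

Management best-responds to each possible Union move:
- Soft: Management compares -3, 3, -7, 9 and picks N4; Union would get 6.
- Firm: Management compares 1, 9, 1, -5 and picks N2; Union would get -4.
- Hard: Management compares 2, -1, 8, -7 and picks N3; Union would get 5.
Union's induced payoffs are 6, -4, 5, so Union commits to Soft. Subgame-perfect outcome: (Soft, N4) with payoffs (6, 9).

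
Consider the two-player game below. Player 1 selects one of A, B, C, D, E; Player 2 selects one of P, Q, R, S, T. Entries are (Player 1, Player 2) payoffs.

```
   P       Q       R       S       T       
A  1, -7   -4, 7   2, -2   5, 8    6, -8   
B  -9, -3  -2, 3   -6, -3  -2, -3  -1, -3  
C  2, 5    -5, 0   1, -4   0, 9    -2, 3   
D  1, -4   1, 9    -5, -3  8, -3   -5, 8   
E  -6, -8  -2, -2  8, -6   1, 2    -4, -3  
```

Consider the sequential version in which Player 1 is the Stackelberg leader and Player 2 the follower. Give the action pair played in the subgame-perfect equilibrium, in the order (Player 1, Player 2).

(A, S)

Solve by backward induction (Player 1 leads).
- A: BR = S, leader payoff 5.
- B: BR = Q, leader payoff -2.
- C: BR = S, leader payoff 0.
- D: BR = Q, leader payoff 1.
- E: BR = S, leader payoff 1.
Player 1's induced payoffs are 5, -2, 0, 1, 1, so Player 1 commits to A. Subgame-perfect outcome: (A, S) with payoffs (5, 8).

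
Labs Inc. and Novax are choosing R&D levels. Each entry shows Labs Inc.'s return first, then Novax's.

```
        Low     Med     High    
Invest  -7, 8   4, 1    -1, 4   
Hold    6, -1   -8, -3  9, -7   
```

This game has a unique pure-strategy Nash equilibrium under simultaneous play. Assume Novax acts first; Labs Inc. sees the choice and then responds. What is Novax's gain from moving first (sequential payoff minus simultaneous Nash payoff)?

2

Work backward from Labs Inc.'s decision.
- Low → Labs Inc. plays Hold (best of -7, 6); Novax gets -1.
- Med → Labs Inc. plays Invest (best of 4, -8); Novax gets 1.
- High → Labs Inc. plays Hold (best of -1, 9); Novax gets -7.
Novax's induced payoffs are -1, 1, -7, so Novax commits to Med. Subgame-perfect outcome: (Invest, Med) with payoffs (4, 1).
Under simultaneous play:
Labs Inc.'s best replies: Low→Hold; Med→Invest; High→Hold.
Novax's best replies: Invest→Low; Hold→Low.
Only (Hold, Low) has each player best-responding; Nash payoffs (6, -1).
Novax's commitment gain: 1 − -1 = 2.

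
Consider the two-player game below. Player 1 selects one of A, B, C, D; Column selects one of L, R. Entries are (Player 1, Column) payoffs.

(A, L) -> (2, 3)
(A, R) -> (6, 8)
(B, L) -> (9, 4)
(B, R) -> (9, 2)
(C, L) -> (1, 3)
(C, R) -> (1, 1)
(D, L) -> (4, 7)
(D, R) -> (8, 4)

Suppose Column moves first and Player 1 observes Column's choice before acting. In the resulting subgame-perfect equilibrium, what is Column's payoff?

Work backward from Player 1's decision.
- L → Player 1 plays B (best of 2, 9, 1, 4); Column gets 4.
- R → Player 1 plays B (best of 6, 9, 1, 8); Column gets 2.
Column's induced payoffs are 4, 2, so Column commits to L. Subgame-perfect outcome: (B, L) with payoffs (9, 4).

4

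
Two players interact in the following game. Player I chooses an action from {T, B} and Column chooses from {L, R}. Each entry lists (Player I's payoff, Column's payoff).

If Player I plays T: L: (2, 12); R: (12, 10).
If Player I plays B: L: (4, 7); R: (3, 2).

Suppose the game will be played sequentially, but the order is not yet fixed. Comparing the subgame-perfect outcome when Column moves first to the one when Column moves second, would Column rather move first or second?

first

If Player I leads: Column's best replies are T→L, B→L; Player I's induced payoffs 2, 4; outcome (B, L), payoffs (4, 7).
If Column leads: Player I's best replies are L→B, R→T; Column's induced payoffs 7, 10; outcome (T, R), payoffs (12, 10).
Column gets 10 moving first and 7 moving second, so Column prefers to move first.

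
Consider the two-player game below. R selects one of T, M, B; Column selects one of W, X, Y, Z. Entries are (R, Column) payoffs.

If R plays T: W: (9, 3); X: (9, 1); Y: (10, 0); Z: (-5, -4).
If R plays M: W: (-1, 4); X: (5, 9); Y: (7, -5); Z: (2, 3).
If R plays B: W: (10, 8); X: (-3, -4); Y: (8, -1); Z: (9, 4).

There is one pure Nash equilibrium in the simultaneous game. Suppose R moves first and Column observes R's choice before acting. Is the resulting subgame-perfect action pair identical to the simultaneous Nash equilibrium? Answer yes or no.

yes

Backward induction with R moving first.
- T → Column plays W (best of 3, 1, 0, -4); R gets 9.
- M → Column plays X (best of 4, 9, -5, 3); R gets 5.
- B → Column plays W (best of 8, -4, -1, 4); R gets 10.
Among 9, 5, 10, the best is 10 at B. Subgame-perfect outcome: (B, W) with payoffs (10, 8).
Now find the simultaneous Nash equilibrium.
R's best replies: W→B; X→T; Y→T; Z→B.
Column's best replies: T→W; M→X; B→W.
The unique mutual best reply is (B, W), giving (10, 8).
Sequential outcome (B, W) coincides with the Nash profile (B, W).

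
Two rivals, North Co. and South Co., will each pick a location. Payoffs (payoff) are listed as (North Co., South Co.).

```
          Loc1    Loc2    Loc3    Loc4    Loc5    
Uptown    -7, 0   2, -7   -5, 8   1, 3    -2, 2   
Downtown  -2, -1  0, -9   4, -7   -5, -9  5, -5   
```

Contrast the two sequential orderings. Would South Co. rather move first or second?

first

If North Co. leads: South Co.'s best replies are Uptown→Loc3, Downtown→Loc1; North Co.'s induced payoffs -5, -2; outcome (Downtown, Loc1), payoffs (-2, -1).
If South Co. leads: North Co.'s best replies are Loc1→Downtown, Loc2→Uptown, Loc3→Downtown, Loc4→Uptown, Loc5→Downtown; South Co.'s induced payoffs -1, -7, -7, 3, -5; outcome (Uptown, Loc4), payoffs (1, 3).
South Co. gets 3 moving first and -1 moving second, so South Co. prefers to move first.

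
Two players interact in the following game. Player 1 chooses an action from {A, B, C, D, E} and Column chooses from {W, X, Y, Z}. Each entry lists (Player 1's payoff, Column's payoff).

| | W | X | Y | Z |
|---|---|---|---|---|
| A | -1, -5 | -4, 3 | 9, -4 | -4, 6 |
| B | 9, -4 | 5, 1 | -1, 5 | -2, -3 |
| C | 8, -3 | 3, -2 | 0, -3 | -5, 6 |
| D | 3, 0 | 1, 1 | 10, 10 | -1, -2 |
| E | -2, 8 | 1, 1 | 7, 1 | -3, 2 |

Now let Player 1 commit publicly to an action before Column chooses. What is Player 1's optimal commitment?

Solve by backward induction (Player 1 leads).
- A → Column plays Z (best of -5, 3, -4, 6); Player 1 gets -4.
- B → Column plays Y (best of -4, 1, 5, -3); Player 1 gets -1.
- C → Column plays Z (best of -3, -2, -3, 6); Player 1 gets -5.
- D → Column plays Y (best of 0, 1, 10, -2); Player 1 gets 10.
- E → Column plays W (best of 8, 1, 1, 2); Player 1 gets -2.
Maximizing over -4, -1, -5, 10, -2, Player 1 chooses D. Subgame-perfect outcome: (D, Y) with payoffs (10, 10).

D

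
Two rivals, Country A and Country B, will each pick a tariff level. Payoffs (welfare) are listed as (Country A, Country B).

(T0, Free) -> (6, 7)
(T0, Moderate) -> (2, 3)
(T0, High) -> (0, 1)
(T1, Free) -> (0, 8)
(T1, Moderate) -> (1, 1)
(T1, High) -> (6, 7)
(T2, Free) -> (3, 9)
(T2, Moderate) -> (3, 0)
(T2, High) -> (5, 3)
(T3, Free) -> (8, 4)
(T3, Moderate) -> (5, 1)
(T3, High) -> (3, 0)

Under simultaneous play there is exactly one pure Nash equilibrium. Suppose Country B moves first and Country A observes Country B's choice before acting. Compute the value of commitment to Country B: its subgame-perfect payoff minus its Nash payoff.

3

Work backward from Country A's decision.
- Free → Country A plays T3 (best of 6, 0, 3, 8); Country B gets 4.
- Moderate → Country A plays T3 (best of 2, 1, 3, 5); Country B gets 1.
- High → Country A plays T1 (best of 0, 6, 5, 3); Country B gets 7.
Among 4, 1, 7, the best is 7 at High. Subgame-perfect outcome: (T1, High) with payoffs (6, 7).
Now find the simultaneous Nash equilibrium.
Country A's best replies: Free→T3; Moderate→T3; High→T1.
Country B's best replies: T0→Free; T1→Free; T2→Free; T3→Free.
The unique mutual best reply is (T3, Free), giving (8, 4).
Country B's commitment gain: 7 − 4 = 3.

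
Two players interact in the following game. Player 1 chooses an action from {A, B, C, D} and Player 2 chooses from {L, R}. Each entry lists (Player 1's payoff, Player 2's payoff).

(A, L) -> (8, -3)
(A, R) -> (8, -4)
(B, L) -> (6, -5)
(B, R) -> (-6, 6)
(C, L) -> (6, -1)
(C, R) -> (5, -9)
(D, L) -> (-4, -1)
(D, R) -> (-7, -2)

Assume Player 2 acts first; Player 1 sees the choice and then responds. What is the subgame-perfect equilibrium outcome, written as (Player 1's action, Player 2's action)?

Work backward from Player 1's decision.
- L: BR = A, leader payoff -3.
- R: BR = A, leader payoff -4.
Player 2's induced payoffs are -3, -4, so Player 2 commits to L. Subgame-perfect outcome: (A, L) with payoffs (8, -3).

(A, L)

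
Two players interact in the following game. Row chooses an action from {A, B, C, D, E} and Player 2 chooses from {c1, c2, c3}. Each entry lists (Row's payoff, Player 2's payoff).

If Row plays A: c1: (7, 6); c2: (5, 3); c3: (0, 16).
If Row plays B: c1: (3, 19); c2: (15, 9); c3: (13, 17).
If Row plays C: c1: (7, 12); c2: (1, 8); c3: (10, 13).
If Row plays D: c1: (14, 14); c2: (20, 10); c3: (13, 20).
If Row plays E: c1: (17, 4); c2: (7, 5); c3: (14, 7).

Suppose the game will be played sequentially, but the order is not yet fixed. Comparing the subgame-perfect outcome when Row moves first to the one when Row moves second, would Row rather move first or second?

second

If Row leads: Player 2's best replies are A→c3, B→c1, C→c3, D→c3, E→c3; Row's induced payoffs 0, 3, 10, 13, 14; outcome (E, c3), payoffs (14, 7).
If Player 2 leads: Row's best replies are c1→E, c2→D, c3→E; Player 2's induced payoffs 4, 10, 7; outcome (D, c2), payoffs (20, 10).
Row gets 14 moving first and 20 moving second, so Row prefers to move second.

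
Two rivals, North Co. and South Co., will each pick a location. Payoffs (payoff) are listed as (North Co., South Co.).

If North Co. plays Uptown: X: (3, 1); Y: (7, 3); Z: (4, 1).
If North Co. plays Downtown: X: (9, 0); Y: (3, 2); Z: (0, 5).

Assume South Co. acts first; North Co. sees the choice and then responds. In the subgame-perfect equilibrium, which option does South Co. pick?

Y

North Co. best-responds to each possible South Co. move:
- X: BR = Downtown, leader payoff 0.
- Y: BR = Uptown, leader payoff 3.
- Z: BR = Uptown, leader payoff 1.
Among 0, 3, 1, the best is 3 at Y. Subgame-perfect outcome: (Uptown, Y) with payoffs (7, 3).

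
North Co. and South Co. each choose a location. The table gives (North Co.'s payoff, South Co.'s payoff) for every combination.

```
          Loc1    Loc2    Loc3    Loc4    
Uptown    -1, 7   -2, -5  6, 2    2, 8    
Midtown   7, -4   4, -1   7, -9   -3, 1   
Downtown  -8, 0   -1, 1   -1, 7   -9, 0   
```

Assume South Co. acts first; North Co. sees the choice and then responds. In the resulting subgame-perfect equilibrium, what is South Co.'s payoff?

8

Backward induction with South Co. moving first.
- Loc1: North Co. compares -1, 7, -8 and picks Midtown; South Co. would get -4.
- Loc2: North Co. compares -2, 4, -1 and picks Midtown; South Co. would get -1.
- Loc3: North Co. compares 6, 7, -1 and picks Midtown; South Co. would get -9.
- Loc4: North Co. compares 2, -3, -9 and picks Uptown; South Co. would get 8.
Among -4, -1, -9, 8, the best is 8 at Loc4. Subgame-perfect outcome: (Uptown, Loc4) with payoffs (2, 8).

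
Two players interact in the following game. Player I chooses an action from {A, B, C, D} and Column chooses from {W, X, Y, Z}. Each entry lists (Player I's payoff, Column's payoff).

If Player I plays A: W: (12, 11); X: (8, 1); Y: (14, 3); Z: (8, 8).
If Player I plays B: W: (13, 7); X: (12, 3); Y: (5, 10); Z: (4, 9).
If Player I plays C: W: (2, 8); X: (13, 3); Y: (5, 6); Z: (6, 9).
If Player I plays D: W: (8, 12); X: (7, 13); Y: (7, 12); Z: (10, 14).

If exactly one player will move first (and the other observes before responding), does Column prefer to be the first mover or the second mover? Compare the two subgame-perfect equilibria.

If Player I leads: Column's best replies are A→W, B→Y, C→Z, D→Z; Player I's induced payoffs 12, 5, 6, 10; outcome (A, W), payoffs (12, 11).
If Column leads: Player I's best replies are W→B, X→C, Y→A, Z→D; Column's induced payoffs 7, 3, 3, 14; outcome (D, Z), payoffs (10, 14).
Column gets 14 moving first and 11 moving second, so Column prefers to move first.

first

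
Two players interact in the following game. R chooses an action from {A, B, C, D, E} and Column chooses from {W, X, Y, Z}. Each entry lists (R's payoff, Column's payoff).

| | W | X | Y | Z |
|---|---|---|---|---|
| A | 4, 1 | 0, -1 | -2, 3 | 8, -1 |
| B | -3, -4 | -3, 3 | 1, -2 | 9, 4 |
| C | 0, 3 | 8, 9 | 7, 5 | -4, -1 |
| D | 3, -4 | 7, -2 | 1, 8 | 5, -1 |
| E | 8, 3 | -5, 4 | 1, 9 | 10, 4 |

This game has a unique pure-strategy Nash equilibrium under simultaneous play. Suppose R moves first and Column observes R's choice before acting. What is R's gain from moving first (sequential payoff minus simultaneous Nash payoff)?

Backward induction with R moving first.
- A: Column compares 1, -1, 3, -1 and picks Y; R would get -2.
- B: Column compares -4, 3, -2, 4 and picks Z; R would get 9.
- C: Column compares 3, 9, 5, -1 and picks X; R would get 8.
- D: Column compares -4, -2, 8, -1 and picks Y; R would get 1.
- E: Column compares 3, 4, 9, 4 and picks Y; R would get 1.
R's induced payoffs are -2, 9, 8, 1, 1, so R commits to B. Subgame-perfect outcome: (B, Z) with payoffs (9, 4).
Now find the simultaneous Nash equilibrium.
R's best replies: W→E; X→C; Y→C; Z→E.
Column's best replies: A→Y; B→Z; C→X; D→Y; E→Y.
The unique mutual best reply is (C, X), giving (8, 9).
R's commitment gain: 9 − 8 = 1.

1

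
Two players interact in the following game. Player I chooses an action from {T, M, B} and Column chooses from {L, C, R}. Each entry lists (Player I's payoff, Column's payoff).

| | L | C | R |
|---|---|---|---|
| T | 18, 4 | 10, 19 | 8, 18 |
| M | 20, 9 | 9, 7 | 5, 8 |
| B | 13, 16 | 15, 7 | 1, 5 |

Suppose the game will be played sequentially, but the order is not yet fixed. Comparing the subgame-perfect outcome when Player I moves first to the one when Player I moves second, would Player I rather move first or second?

first

If Player I leads: Column's best replies are T→C, M→L, B→L; Player I's induced payoffs 10, 20, 13; outcome (M, L), payoffs (20, 9).
If Column leads: Player I's best replies are L→M, C→B, R→T; Column's induced payoffs 9, 7, 18; outcome (T, R), payoffs (8, 18).
Player I gets 20 moving first and 8 moving second, so Player I prefers to move first.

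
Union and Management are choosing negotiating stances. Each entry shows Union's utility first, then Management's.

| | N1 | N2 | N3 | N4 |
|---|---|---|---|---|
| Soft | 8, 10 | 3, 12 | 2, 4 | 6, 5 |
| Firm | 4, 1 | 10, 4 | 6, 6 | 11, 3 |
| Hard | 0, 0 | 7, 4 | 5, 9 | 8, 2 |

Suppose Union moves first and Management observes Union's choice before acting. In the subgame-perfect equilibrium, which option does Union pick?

Management best-responds to each possible Union move:
- Soft: Management compares 10, 12, 4, 5 and picks N2; Union would get 3.
- Firm: Management compares 1, 4, 6, 3 and picks N3; Union would get 6.
- Hard: Management compares 0, 4, 9, 2 and picks N3; Union would get 5.
Among 3, 6, 5, the best is 6 at Firm. Subgame-perfect outcome: (Firm, N3) with payoffs (6, 6).

Firm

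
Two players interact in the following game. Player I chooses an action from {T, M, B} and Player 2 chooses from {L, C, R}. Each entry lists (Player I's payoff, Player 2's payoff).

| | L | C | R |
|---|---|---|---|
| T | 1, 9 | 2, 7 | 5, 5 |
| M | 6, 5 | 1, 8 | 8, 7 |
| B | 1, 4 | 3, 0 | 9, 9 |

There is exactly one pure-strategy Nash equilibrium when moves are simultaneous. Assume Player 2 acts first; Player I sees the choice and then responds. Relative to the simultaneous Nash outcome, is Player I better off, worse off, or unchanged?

unchanged

Solve by backward induction (Player 2 leads).
- L → Player I plays M (best of 1, 6, 1); Player 2 gets 5.
- C → Player I plays B (best of 2, 1, 3); Player 2 gets 0.
- R → Player I plays B (best of 5, 8, 9); Player 2 gets 9.
Maximizing over 5, 0, 9, Player 2 chooses R. Subgame-perfect outcome: (B, R) with payoffs (9, 9).
Now find the simultaneous Nash equilibrium.
Player I's best replies: L→M; C→B; R→B.
Player 2's best replies: T→L; M→C; B→R.
Only (B, R) has each player best-responding; Nash payoffs (9, 9).
Player I earns 9 sequentially versus 9 at the Nash outcome: unchanged.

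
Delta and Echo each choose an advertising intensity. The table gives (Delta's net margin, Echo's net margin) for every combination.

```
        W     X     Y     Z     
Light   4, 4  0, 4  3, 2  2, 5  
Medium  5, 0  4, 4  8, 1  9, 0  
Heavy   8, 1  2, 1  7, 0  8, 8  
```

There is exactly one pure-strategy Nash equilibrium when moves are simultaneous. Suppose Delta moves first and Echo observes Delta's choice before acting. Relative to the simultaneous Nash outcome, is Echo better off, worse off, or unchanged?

Backward induction with Delta moving first.
- Light: Echo compares 4, 4, 2, 5 and picks Z; Delta would get 2.
- Medium: Echo compares 0, 4, 1, 0 and picks X; Delta would get 4.
- Heavy: Echo compares 1, 1, 0, 8 and picks Z; Delta would get 8.
Among 2, 4, 8, the best is 8 at Heavy. Subgame-perfect outcome: (Heavy, Z) with payoffs (8, 8).
Under simultaneous play:
Delta's best replies: W→Heavy; X→Medium; Y→Medium; Z→Medium.
Echo's best replies: Light→Z; Medium→X; Heavy→Z.
Only (Medium, X) has each player best-responding; Nash payoffs (4, 4).
Echo earns 8 sequentially versus 4 at the Nash outcome: better off.

better off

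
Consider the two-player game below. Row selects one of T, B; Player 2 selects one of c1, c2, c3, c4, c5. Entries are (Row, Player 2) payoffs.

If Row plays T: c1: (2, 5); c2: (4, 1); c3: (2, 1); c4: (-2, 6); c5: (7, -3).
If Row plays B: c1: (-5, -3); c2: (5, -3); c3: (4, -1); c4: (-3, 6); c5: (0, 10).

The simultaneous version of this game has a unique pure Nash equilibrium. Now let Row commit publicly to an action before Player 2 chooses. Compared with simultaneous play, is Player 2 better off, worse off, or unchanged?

Work backward from Player 2's decision.
- T: Player 2 compares 5, 1, 1, 6, -3 and picks c4; Row would get -2.
- B: Player 2 compares -3, -3, -1, 6, 10 and picks c5; Row would get 0.
Maximizing over -2, 0, Row chooses B. Subgame-perfect outcome: (B, c5) with payoffs (0, 10).
Now find the simultaneous Nash equilibrium.
Row's best replies: c1→T; c2→B; c3→B; c4→T; c5→T.
Player 2's best replies: T→c4; B→c5.
Only (T, c4) has each player best-responding; Nash payoffs (-2, 6).
Player 2 earns 10 sequentially versus 6 at the Nash outcome: better off.

better off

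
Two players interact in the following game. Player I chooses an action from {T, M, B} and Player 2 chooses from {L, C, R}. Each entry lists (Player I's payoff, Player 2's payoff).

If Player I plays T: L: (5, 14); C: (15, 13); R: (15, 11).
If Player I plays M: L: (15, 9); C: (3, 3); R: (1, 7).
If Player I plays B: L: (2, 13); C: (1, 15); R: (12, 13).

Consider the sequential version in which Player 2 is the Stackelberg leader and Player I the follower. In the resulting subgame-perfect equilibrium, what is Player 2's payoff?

13

Solve by backward induction (Player 2 leads).
- L: Player I compares 5, 15, 2 and picks M; Player 2 would get 9.
- C: Player I compares 15, 3, 1 and picks T; Player 2 would get 13.
- R: Player I compares 15, 1, 12 and picks T; Player 2 would get 11.
Player 2's induced payoffs are 9, 13, 11, so Player 2 commits to C. Subgame-perfect outcome: (T, C) with payoffs (15, 13).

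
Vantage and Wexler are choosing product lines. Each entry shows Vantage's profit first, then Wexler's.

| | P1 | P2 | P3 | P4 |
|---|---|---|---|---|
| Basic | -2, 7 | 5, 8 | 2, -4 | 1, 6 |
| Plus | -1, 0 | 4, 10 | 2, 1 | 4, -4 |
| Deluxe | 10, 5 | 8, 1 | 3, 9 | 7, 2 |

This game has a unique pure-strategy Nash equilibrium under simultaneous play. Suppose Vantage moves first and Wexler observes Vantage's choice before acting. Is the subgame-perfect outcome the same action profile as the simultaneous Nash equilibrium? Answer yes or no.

no

Work backward from Wexler's decision.
- Basic: Wexler compares 7, 8, -4, 6 and picks P2; Vantage would get 5.
- Plus: Wexler compares 0, 10, 1, -4 and picks P2; Vantage would get 4.
- Deluxe: Wexler compares 5, 1, 9, 2 and picks P3; Vantage would get 3.
Vantage's induced payoffs are 5, 4, 3, so Vantage commits to Basic. Subgame-perfect outcome: (Basic, P2) with payoffs (5, 8).
For the simultaneous game, intersect best replies.
Vantage's best replies: P1→Deluxe; P2→Deluxe; P3→Deluxe; P4→Deluxe.
Wexler's best replies: Basic→P2; Plus→P2; Deluxe→P3.
Only (Deluxe, P3) has each player best-responding; Nash payoffs (3, 9).
Sequential outcome (Basic, P2) differs from the Nash profile (Deluxe, P3).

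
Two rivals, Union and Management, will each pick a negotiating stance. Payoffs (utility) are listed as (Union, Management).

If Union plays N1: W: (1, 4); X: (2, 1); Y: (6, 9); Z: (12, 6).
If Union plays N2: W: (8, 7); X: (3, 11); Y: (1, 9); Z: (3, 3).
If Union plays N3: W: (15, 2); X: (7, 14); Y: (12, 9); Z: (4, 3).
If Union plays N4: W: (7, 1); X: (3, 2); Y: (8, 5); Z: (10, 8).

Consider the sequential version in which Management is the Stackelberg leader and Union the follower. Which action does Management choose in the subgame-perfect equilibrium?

Backward induction with Management moving first.
- W → Union plays N3 (best of 1, 8, 15, 7); Management gets 2.
- X → Union plays N3 (best of 2, 3, 7, 3); Management gets 14.
- Y → Union plays N3 (best of 6, 1, 12, 8); Management gets 9.
- Z → Union plays N1 (best of 12, 3, 4, 10); Management gets 6.
Management's induced payoffs are 2, 14, 9, 6, so Management commits to X. Subgame-perfect outcome: (N3, X) with payoffs (7, 14).

X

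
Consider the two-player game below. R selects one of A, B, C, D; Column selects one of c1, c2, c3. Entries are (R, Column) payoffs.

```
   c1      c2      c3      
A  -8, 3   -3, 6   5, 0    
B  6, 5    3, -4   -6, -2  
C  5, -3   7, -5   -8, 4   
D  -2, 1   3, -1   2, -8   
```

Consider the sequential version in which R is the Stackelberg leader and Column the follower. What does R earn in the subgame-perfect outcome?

Column best-responds to each possible R move:
- A: Column compares 3, 6, 0 and picks c2; R would get -3.
- B: Column compares 5, -4, -2 and picks c1; R would get 6.
- C: Column compares -3, -5, 4 and picks c3; R would get -8.
- D: Column compares 1, -1, -8 and picks c1; R would get -2.
Maximizing over -3, 6, -8, -2, R chooses B. Subgame-perfect outcome: (B, c1) with payoffs (6, 5).

6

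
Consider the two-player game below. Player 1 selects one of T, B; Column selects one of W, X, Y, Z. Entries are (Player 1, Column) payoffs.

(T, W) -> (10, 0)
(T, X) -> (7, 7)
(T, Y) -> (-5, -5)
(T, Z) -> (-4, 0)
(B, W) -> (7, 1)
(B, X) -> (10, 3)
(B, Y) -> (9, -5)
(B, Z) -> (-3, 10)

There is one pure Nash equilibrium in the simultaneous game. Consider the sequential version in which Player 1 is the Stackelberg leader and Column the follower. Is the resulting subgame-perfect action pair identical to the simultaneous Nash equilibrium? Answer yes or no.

Work backward from Column's decision.
- T: Column compares 0, 7, -5, 0 and picks X; Player 1 would get 7.
- B: Column compares 1, 3, -5, 10 and picks Z; Player 1 would get -3.
Maximizing over 7, -3, Player 1 chooses T. Subgame-perfect outcome: (T, X) with payoffs (7, 7).
Under simultaneous play:
Player 1's best replies: W→T; X→B; Y→B; Z→B.
Column's best replies: T→X; B→Z.
The unique mutual best reply is (B, Z), giving (-3, 10).
Sequential outcome (T, X) differs from the Nash profile (B, Z).

no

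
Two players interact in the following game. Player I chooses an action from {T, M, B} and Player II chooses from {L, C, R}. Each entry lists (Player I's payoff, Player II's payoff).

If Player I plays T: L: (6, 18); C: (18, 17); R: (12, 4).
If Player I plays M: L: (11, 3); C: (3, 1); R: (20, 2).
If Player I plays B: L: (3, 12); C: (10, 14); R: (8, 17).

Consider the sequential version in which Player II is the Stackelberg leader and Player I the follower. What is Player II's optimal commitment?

C

Backward induction with Player II moving first.
- L → Player I plays M (best of 6, 11, 3); Player II gets 3.
- C → Player I plays T (best of 18, 3, 10); Player II gets 17.
- R → Player I plays M (best of 12, 20, 8); Player II gets 2.
Maximizing over 3, 17, 2, Player II chooses C. Subgame-perfect outcome: (T, C) with payoffs (18, 17).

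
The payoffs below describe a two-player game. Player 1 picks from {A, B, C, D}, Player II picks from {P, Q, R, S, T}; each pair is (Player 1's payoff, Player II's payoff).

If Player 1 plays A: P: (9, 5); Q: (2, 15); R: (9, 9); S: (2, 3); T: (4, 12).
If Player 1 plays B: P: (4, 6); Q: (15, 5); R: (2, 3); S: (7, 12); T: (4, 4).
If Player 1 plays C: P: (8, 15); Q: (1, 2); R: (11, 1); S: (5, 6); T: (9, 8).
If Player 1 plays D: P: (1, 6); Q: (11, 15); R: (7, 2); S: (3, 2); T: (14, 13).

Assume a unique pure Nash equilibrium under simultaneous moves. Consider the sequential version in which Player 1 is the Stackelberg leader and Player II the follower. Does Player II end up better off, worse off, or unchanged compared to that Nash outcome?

Player II best-responds to each possible Player 1 move:
- A → Player II plays Q (best of 5, 15, 9, 3, 12); Player 1 gets 2.
- B → Player II plays S (best of 6, 5, 3, 12, 4); Player 1 gets 7.
- C → Player II plays P (best of 15, 2, 1, 6, 8); Player 1 gets 8.
- D → Player II plays Q (best of 6, 15, 2, 2, 13); Player 1 gets 11.
Maximizing over 2, 7, 8, 11, Player 1 chooses D. Subgame-perfect outcome: (D, Q) with payoffs (11, 15).
Under simultaneous play:
Player 1's best replies: P→A; Q→B; R→C; S→B; T→D.
Player II's best replies: A→Q; B→S; C→P; D→Q.
Only (B, S) has each player best-responding; Nash payoffs (7, 12).
Player II earns 15 sequentially versus 12 at the Nash outcome: better off.

better off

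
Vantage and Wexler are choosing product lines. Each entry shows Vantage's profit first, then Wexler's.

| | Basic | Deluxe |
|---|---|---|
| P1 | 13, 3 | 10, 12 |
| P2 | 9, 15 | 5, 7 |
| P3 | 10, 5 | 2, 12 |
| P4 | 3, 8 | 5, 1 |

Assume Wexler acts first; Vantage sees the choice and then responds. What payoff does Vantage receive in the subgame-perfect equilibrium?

Vantage best-responds to each possible Wexler move:
- Basic: BR = P1, leader payoff 3.
- Deluxe: BR = P1, leader payoff 12.
Among 3, 12, the best is 12 at Deluxe. Subgame-perfect outcome: (P1, Deluxe) with payoffs (10, 12).

10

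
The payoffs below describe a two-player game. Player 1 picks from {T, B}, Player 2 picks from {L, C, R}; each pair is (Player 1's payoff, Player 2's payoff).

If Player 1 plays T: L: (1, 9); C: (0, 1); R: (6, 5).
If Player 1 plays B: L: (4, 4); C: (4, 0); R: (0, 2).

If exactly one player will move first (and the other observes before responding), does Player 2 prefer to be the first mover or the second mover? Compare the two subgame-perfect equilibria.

If Player 1 leads: Player 2's best replies are T→L, B→L; Player 1's induced payoffs 1, 4; outcome (B, L), payoffs (4, 4).
If Player 2 leads: Player 1's best replies are L→B, C→B, R→T; Player 2's induced payoffs 4, 0, 5; outcome (T, R), payoffs (6, 5).
Player 2 gets 5 moving first and 4 moving second, so Player 2 prefers to move first.

first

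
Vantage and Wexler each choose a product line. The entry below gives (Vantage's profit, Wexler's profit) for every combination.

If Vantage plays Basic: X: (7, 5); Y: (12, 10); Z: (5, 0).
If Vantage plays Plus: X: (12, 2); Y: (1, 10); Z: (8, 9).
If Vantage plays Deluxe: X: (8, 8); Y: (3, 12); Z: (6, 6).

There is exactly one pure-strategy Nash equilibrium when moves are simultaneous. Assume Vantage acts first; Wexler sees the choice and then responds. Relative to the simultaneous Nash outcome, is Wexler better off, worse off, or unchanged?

unchanged

Solve by backward induction (Vantage leads).
- Basic: BR = Y, leader payoff 12.
- Plus: BR = Y, leader payoff 1.
- Deluxe: BR = Y, leader payoff 3.
Vantage's induced payoffs are 12, 1, 3, so Vantage commits to Basic. Subgame-perfect outcome: (Basic, Y) with payoffs (12, 10).
Now find the simultaneous Nash equilibrium.
Vantage's best replies: X→Plus; Y→Basic; Z→Plus.
Wexler's best replies: Basic→Y; Plus→Y; Deluxe→Y.
Only (Basic, Y) has each player best-responding; Nash payoffs (12, 10).
Wexler earns 10 sequentially versus 10 at the Nash outcome: unchanged.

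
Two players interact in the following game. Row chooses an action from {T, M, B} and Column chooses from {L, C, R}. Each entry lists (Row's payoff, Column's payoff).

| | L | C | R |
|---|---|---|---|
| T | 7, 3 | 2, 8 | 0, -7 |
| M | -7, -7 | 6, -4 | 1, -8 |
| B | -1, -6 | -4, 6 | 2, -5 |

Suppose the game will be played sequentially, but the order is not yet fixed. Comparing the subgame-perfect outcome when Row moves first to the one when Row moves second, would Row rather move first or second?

second

If Row leads: Column's best replies are T→C, M→C, B→C; Row's induced payoffs 2, 6, -4; outcome (M, C), payoffs (6, -4).
If Column leads: Row's best replies are L→T, C→M, R→B; Column's induced payoffs 3, -4, -5; outcome (T, L), payoffs (7, 3).
Row gets 6 moving first and 7 moving second, so Row prefers to move second.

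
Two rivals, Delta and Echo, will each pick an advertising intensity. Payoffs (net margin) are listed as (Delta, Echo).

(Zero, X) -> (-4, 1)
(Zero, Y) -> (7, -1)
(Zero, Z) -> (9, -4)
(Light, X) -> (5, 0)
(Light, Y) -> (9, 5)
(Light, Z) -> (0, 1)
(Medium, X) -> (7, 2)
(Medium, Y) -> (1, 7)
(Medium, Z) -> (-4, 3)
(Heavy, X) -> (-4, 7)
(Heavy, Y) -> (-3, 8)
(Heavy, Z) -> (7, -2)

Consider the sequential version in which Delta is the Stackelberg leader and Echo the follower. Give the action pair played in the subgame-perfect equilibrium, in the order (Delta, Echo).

(Light, Y)

Solve by backward induction (Delta leads).
- Zero: Echo compares 1, -1, -4 and picks X; Delta would get -4.
- Light: Echo compares 0, 5, 1 and picks Y; Delta would get 9.
- Medium: Echo compares 2, 7, 3 and picks Y; Delta would get 1.
- Heavy: Echo compares 7, 8, -2 and picks Y; Delta would get -3.
Maximizing over -4, 9, 1, -3, Delta chooses Light. Subgame-perfect outcome: (Light, Y) with payoffs (9, 5).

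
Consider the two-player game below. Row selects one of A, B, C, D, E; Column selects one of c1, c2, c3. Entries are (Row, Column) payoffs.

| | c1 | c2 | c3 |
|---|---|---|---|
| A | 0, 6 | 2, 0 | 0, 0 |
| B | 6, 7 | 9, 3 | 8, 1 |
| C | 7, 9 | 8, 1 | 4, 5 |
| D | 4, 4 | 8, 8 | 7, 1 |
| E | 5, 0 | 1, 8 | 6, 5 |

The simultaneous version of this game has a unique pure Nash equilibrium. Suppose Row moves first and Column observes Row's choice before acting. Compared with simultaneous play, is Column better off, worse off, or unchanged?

Solve by backward induction (Row leads).
- A → Column plays c1 (best of 6, 0, 0); Row gets 0.
- B → Column plays c1 (best of 7, 3, 1); Row gets 6.
- C → Column plays c1 (best of 9, 1, 5); Row gets 7.
- D → Column plays c2 (best of 4, 8, 1); Row gets 8.
- E → Column plays c2 (best of 0, 8, 5); Row gets 1.
Row's induced payoffs are 0, 6, 7, 8, 1, so Row commits to D. Subgame-perfect outcome: (D, c2) with payoffs (8, 8).
Under simultaneous play:
Row's best replies: c1→C; c2→B; c3→B.
Column's best replies: A→c1; B→c1; C→c1; D→c2; E→c2.
The unique mutual best reply is (C, c1), giving (7, 9).
Column earns 8 sequentially versus 9 at the Nash outcome: worse off.

worse off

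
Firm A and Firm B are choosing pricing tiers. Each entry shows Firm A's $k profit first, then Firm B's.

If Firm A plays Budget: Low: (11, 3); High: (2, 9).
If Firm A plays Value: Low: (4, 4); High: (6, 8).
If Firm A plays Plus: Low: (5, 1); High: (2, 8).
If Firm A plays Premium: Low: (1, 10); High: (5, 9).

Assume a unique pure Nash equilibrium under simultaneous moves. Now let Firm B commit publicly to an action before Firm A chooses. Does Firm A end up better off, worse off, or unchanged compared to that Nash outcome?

unchanged

Solve by backward induction (Firm B leads).
- Low → Firm A plays Budget (best of 11, 4, 5, 1); Firm B gets 3.
- High → Firm A plays Value (best of 2, 6, 2, 5); Firm B gets 8.
Maximizing over 3, 8, Firm B chooses High. Subgame-perfect outcome: (Value, High) with payoffs (6, 8).
For the simultaneous game, intersect best replies.
Firm A's best replies: Low→Budget; High→Value.
Firm B's best replies: Budget→High; Value→High; Plus→High; Premium→Low.
The unique mutual best reply is (Value, High), giving (6, 8).
Firm A earns 6 sequentially versus 6 at the Nash outcome: unchanged.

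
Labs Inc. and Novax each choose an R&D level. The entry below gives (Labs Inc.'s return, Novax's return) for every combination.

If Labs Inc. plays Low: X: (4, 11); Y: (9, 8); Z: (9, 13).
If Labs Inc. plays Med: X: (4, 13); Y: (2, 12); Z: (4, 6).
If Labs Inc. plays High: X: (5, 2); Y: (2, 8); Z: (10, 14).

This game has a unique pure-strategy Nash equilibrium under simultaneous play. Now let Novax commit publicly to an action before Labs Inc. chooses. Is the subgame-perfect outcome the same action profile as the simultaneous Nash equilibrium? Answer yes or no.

yes

Solve by backward induction (Novax leads).
- X → Labs Inc. plays High (best of 4, 4, 5); Novax gets 2.
- Y → Labs Inc. plays Low (best of 9, 2, 2); Novax gets 8.
- Z → Labs Inc. plays High (best of 9, 4, 10); Novax gets 14.
Novax's induced payoffs are 2, 8, 14, so Novax commits to Z. Subgame-perfect outcome: (High, Z) with payoffs (10, 14).
Now find the simultaneous Nash equilibrium.
Labs Inc.'s best replies: X→High; Y→Low; Z→High.
Novax's best replies: Low→Z; Med→X; High→Z.
Only (High, Z) has each player best-responding; Nash payoffs (10, 14).
Sequential outcome (High, Z) coincides with the Nash profile (High, Z).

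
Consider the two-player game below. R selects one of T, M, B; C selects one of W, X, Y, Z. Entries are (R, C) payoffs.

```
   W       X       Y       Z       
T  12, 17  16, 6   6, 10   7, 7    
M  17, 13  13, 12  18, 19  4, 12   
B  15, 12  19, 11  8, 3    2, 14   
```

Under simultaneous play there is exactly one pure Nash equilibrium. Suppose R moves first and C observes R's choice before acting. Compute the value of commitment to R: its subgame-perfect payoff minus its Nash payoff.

0

Work backward from C's decision.
- T: BR = W, leader payoff 12.
- M: BR = Y, leader payoff 18.
- B: BR = Z, leader payoff 2.
Maximizing over 12, 18, 2, R chooses M. Subgame-perfect outcome: (M, Y) with payoffs (18, 19).
Now find the simultaneous Nash equilibrium.
R's best replies: W→M; X→B; Y→M; Z→T.
C's best replies: T→W; M→Y; B→Z.
The unique mutual best reply is (M, Y), giving (18, 19).
R's commitment gain: 18 − 18 = 0.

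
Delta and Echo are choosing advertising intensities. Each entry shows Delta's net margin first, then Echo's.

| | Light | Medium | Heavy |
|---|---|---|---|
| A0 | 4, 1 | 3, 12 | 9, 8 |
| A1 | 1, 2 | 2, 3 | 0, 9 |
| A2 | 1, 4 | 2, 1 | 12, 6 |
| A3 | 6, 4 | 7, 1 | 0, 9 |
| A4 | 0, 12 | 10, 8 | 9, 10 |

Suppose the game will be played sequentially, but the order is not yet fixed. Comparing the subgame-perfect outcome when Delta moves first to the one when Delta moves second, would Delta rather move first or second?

If Delta leads: Echo's best replies are A0→Medium, A1→Heavy, A2→Heavy, A3→Heavy, A4→Light; Delta's induced payoffs 3, 0, 12, 0, 0; outcome (A2, Heavy), payoffs (12, 6).
If Echo leads: Delta's best replies are Light→A3, Medium→A4, Heavy→A2; Echo's induced payoffs 4, 8, 6; outcome (A4, Medium), payoffs (10, 8).
Delta gets 12 moving first and 10 moving second, so Delta prefers to move first.

first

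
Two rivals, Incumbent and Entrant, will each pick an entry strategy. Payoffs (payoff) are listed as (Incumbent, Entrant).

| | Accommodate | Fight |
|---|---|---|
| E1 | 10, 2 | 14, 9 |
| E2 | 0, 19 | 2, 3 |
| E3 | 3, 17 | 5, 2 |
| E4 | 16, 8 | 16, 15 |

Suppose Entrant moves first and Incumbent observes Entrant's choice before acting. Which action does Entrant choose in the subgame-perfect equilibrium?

Fight

Backward induction with Entrant moving first.
- Accommodate: BR = E4, leader payoff 8.
- Fight: BR = E4, leader payoff 15.
Among 8, 15, the best is 15 at Fight. Subgame-perfect outcome: (E4, Fight) with payoffs (16, 15).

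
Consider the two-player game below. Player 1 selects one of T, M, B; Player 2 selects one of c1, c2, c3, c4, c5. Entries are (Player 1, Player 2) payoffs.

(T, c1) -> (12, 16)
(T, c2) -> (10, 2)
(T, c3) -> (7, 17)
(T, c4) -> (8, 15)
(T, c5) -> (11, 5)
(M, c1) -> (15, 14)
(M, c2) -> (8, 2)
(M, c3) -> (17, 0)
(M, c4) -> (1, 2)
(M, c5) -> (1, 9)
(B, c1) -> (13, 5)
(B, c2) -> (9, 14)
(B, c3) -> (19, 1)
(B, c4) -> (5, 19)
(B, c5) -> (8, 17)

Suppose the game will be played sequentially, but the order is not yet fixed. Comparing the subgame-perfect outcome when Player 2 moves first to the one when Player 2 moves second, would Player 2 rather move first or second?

If Player 1 leads: Player 2's best replies are T→c3, M→c1, B→c4; Player 1's induced payoffs 7, 15, 5; outcome (M, c1), payoffs (15, 14).
If Player 2 leads: Player 1's best replies are c1→M, c2→T, c3→B, c4→T, c5→T; Player 2's induced payoffs 14, 2, 1, 15, 5; outcome (T, c4), payoffs (8, 15).
Player 2 gets 15 moving first and 14 moving second, so Player 2 prefers to move first.

first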